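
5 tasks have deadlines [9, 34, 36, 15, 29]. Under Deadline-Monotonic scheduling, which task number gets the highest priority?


Sort tasks by relative deadline (ascending):
  Task 1: deadline = 9
  Task 4: deadline = 15
  Task 5: deadline = 29
  Task 2: deadline = 34
  Task 3: deadline = 36
Priority order (highest first): [1, 4, 5, 2, 3]
Highest priority task = 1

1


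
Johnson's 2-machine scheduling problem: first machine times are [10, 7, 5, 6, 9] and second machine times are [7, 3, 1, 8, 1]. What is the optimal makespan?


Apply Johnson's rule:
  Group 1 (a <= b): [(4, 6, 8)]
  Group 2 (a > b): [(1, 10, 7), (2, 7, 3), (3, 5, 1), (5, 9, 1)]
Optimal job order: [4, 1, 2, 3, 5]
Schedule:
  Job 4: M1 done at 6, M2 done at 14
  Job 1: M1 done at 16, M2 done at 23
  Job 2: M1 done at 23, M2 done at 26
  Job 3: M1 done at 28, M2 done at 29
  Job 5: M1 done at 37, M2 done at 38
Makespan = 38

38


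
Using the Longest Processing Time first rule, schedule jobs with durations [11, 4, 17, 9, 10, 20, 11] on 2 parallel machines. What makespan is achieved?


Sort jobs in decreasing order (LPT): [20, 17, 11, 11, 10, 9, 4]
Assign each job to the least loaded machine:
  Machine 1: jobs [20, 11, 9], load = 40
  Machine 2: jobs [17, 11, 10, 4], load = 42
Makespan = max load = 42

42


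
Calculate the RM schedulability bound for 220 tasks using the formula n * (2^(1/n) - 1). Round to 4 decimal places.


Compute 2^(1/220) = 1.0031556376
Subtract 1: 1.0031556376 - 1 = 0.0031556376
Multiply by n: 220 * 0.0031556376 = 0.6942402720
Round to 4 dp: 0.6942

0.6942


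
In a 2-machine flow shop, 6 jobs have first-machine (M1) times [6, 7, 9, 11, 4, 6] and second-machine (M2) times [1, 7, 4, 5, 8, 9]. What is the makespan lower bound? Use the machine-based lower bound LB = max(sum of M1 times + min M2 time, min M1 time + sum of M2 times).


LB1 = sum(M1 times) + min(M2 times) = 43 + 1 = 44
LB2 = min(M1 times) + sum(M2 times) = 4 + 34 = 38
Lower bound = max(LB1, LB2) = max(44, 38) = 44

44


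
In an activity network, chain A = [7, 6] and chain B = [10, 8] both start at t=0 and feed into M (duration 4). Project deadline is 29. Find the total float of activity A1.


Forward pass: ES(A1) = sum of predecessors on chain A = 0
EF = ES + duration = 0 + 7 = 7
Backward pass: LF(M) = deadline = 29; LS(M) = 29 - 4 = 25
LF(A1) = LS(M) - sum(successors on chain A) = 25 - 6 = 19
LS = LF - duration = 19 - 7 = 12
Total float = LS - ES = 12 - 0 = 12

12


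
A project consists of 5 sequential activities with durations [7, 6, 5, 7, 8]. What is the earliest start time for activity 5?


Activity 5 starts after activities 1 through 4 complete.
Predecessor durations: [7, 6, 5, 7]
ES = 7 + 6 + 5 + 7 = 25

25


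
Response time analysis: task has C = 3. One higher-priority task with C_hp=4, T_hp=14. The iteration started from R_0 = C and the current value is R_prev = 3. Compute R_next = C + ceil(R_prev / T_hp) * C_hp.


R_next = C + ceil(R_prev / T_hp) * C_hp
ceil(3 / 14) = ceil(0.2143) = 1
Interference = 1 * 4 = 4
R_next = 3 + 4 = 7

7


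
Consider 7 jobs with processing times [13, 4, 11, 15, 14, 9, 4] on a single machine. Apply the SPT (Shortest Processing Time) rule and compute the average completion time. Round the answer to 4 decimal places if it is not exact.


Sort jobs by processing time (SPT order): [4, 4, 9, 11, 13, 14, 15]
Compute completion times sequentially:
  Job 1: processing = 4, completes at 4
  Job 2: processing = 4, completes at 8
  Job 3: processing = 9, completes at 17
  Job 4: processing = 11, completes at 28
  Job 5: processing = 13, completes at 41
  Job 6: processing = 14, completes at 55
  Job 7: processing = 15, completes at 70
Sum of completion times = 223
Average completion time = 223/7 = 31.8571

31.8571


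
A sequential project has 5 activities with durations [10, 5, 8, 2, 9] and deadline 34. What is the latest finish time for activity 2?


LF(activity 2) = deadline - sum of successor durations
Successors: activities 3 through 5 with durations [8, 2, 9]
Sum of successor durations = 19
LF = 34 - 19 = 15

15


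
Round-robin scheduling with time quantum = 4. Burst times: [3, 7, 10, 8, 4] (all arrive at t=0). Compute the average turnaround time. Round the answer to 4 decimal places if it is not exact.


Time quantum = 4
Execution trace:
  J1 runs 3 units, time = 3
  J2 runs 4 units, time = 7
  J3 runs 4 units, time = 11
  J4 runs 4 units, time = 15
  J5 runs 4 units, time = 19
  J2 runs 3 units, time = 22
  J3 runs 4 units, time = 26
  J4 runs 4 units, time = 30
  J3 runs 2 units, time = 32
Finish times: [3, 22, 32, 30, 19]
Average turnaround = 106/5 = 21.2

21.2


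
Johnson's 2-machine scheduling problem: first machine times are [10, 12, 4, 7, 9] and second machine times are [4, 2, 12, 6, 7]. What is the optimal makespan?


Apply Johnson's rule:
  Group 1 (a <= b): [(3, 4, 12)]
  Group 2 (a > b): [(5, 9, 7), (4, 7, 6), (1, 10, 4), (2, 12, 2)]
Optimal job order: [3, 5, 4, 1, 2]
Schedule:
  Job 3: M1 done at 4, M2 done at 16
  Job 5: M1 done at 13, M2 done at 23
  Job 4: M1 done at 20, M2 done at 29
  Job 1: M1 done at 30, M2 done at 34
  Job 2: M1 done at 42, M2 done at 44
Makespan = 44

44


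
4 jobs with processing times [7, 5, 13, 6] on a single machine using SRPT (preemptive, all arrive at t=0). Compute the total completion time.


Since all jobs arrive at t=0, SRPT equals SPT ordering.
SPT order: [5, 6, 7, 13]
Completion times:
  Job 1: p=5, C=5
  Job 2: p=6, C=11
  Job 3: p=7, C=18
  Job 4: p=13, C=31
Total completion time = 5 + 11 + 18 + 31 = 65

65


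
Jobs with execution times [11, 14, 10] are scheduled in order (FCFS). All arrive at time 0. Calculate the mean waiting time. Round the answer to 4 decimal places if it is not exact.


FCFS order (as given): [11, 14, 10]
Waiting times:
  Job 1: wait = 0
  Job 2: wait = 11
  Job 3: wait = 25
Sum of waiting times = 36
Average waiting time = 36/3 = 12.0

12.0


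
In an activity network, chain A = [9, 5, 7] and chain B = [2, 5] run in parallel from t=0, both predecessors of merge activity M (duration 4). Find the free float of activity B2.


ES(B2) = sum of predecessors on chain B = 2
EF(B2) = ES + duration = 2 + 5 = 7
Successor of B2 is M. ES(M) = max(sum(A), sum(B)) = max(21, 7) = 21
Free float = ES(successor) - EF(current) = 21 - 7 = 14

14


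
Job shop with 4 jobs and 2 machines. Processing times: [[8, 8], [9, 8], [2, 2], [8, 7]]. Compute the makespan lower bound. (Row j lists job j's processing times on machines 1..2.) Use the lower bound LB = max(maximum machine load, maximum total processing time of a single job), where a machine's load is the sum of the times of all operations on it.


Machine loads:
  Machine 1: 8 + 9 + 2 + 8 = 27
  Machine 2: 8 + 8 + 2 + 7 = 25
Max machine load = 27
Job totals:
  Job 1: 16
  Job 2: 17
  Job 3: 4
  Job 4: 15
Max job total = 17
Lower bound = max(27, 17) = 27

27


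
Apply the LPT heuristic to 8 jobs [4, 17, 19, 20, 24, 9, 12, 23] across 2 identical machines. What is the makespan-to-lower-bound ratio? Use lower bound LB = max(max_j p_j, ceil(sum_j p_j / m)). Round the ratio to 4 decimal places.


LPT order: [24, 23, 20, 19, 17, 12, 9, 4]
Machine loads after assignment: [64, 64]
LPT makespan = 64
Lower bound = max(max_job, ceil(total/2)) = max(24, 64) = 64
Ratio = 64 / 64 = 1.0

1.0


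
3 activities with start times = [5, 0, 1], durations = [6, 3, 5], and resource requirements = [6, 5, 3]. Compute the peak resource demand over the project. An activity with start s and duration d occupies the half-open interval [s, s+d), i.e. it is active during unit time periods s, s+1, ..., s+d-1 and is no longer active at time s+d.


Each activity i is active on [start_i, start_i + duration_i).
Compute total resource usage per time slot:
  t=0: active resources = [5], total = 5
  t=1: active resources = [5, 3], total = 8
  t=2: active resources = [5, 3], total = 8
  t=3: active resources = [3], total = 3
  t=4: active resources = [3], total = 3
  t=5: active resources = [6, 3], total = 9
  t=6: active resources = [6], total = 6
  t=7: active resources = [6], total = 6
  t=8: active resources = [6], total = 6
  t=9: active resources = [6], total = 6
  t=10: active resources = [6], total = 6
Peak resource demand = 9

9


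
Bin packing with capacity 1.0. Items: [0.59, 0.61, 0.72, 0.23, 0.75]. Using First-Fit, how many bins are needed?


Place items sequentially using First-Fit:
  Item 0.59 -> new Bin 1
  Item 0.61 -> new Bin 2
  Item 0.72 -> new Bin 3
  Item 0.23 -> Bin 1 (now 0.82)
  Item 0.75 -> new Bin 4
Total bins used = 4

4


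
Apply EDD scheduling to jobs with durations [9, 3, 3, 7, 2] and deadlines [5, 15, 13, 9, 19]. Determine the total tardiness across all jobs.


Sort by due date (EDD order): [(9, 5), (7, 9), (3, 13), (3, 15), (2, 19)]
Compute completion times and tardiness:
  Job 1: p=9, d=5, C=9, tardiness=max(0,9-5)=4
  Job 2: p=7, d=9, C=16, tardiness=max(0,16-9)=7
  Job 3: p=3, d=13, C=19, tardiness=max(0,19-13)=6
  Job 4: p=3, d=15, C=22, tardiness=max(0,22-15)=7
  Job 5: p=2, d=19, C=24, tardiness=max(0,24-19)=5
Total tardiness = 29

29


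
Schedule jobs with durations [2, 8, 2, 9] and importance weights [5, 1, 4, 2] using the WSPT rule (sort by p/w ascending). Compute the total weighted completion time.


Compute p/w ratios and sort ascending (WSPT): [(2, 5), (2, 4), (9, 2), (8, 1)]
Compute weighted completion times:
  Job (p=2,w=5): C=2, w*C=5*2=10
  Job (p=2,w=4): C=4, w*C=4*4=16
  Job (p=9,w=2): C=13, w*C=2*13=26
  Job (p=8,w=1): C=21, w*C=1*21=21
Total weighted completion time = 73

73


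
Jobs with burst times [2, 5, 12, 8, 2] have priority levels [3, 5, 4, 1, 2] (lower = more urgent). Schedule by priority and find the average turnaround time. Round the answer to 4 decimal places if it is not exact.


Sort by priority (ascending = highest first):
Order: [(1, 8), (2, 2), (3, 2), (4, 12), (5, 5)]
Completion times:
  Priority 1, burst=8, C=8
  Priority 2, burst=2, C=10
  Priority 3, burst=2, C=12
  Priority 4, burst=12, C=24
  Priority 5, burst=5, C=29
Average turnaround = 83/5 = 16.6

16.6


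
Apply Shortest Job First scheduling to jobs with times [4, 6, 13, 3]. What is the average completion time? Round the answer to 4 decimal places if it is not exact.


SJF order (ascending): [3, 4, 6, 13]
Completion times:
  Job 1: burst=3, C=3
  Job 2: burst=4, C=7
  Job 3: burst=6, C=13
  Job 4: burst=13, C=26
Average completion = 49/4 = 12.25

12.25


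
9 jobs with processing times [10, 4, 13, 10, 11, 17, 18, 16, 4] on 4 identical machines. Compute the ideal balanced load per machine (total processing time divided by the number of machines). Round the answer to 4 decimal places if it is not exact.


Total processing time = 10 + 4 + 13 + 10 + 11 + 17 + 18 + 16 + 4 = 103
Number of machines = 4
Ideal balanced load = 103 / 4 = 25.75

25.75


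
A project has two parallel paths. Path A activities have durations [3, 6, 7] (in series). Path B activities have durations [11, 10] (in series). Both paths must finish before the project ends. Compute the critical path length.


Path A total = 3 + 6 + 7 = 16
Path B total = 11 + 10 = 21
Critical path = longest path = max(16, 21) = 21

21


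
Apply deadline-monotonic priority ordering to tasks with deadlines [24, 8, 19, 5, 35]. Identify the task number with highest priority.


Sort tasks by relative deadline (ascending):
  Task 4: deadline = 5
  Task 2: deadline = 8
  Task 3: deadline = 19
  Task 1: deadline = 24
  Task 5: deadline = 35
Priority order (highest first): [4, 2, 3, 1, 5]
Highest priority task = 4

4


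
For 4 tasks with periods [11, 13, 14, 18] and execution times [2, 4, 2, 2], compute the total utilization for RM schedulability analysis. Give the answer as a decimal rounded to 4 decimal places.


Compute individual utilizations (exact fractions):
  Task 1: C/T = 2/11 (approx. 0.1818)
  Task 2: C/T = 4/13 (approx. 0.3077)
  Task 3: C/T = 2/14 = 1/7 (approx. 0.1429)
  Task 4: C/T = 2/18 = 1/9 (approx. 0.1111)
Total utilization U = 2/11 + 4/13 + 1/7 + 1/9 = 6698/9009
Rounded to 4 decimal places: U = 0.7435
RM (Liu & Layland) bound for 4 tasks = 0.756828; compare with U = 6698/9009 (approx. 0.743479)
U <= bound, so schedulable by RM sufficient condition.

0.7435


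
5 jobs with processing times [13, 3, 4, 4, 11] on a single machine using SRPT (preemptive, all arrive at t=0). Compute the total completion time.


Since all jobs arrive at t=0, SRPT equals SPT ordering.
SPT order: [3, 4, 4, 11, 13]
Completion times:
  Job 1: p=3, C=3
  Job 2: p=4, C=7
  Job 3: p=4, C=11
  Job 4: p=11, C=22
  Job 5: p=13, C=35
Total completion time = 3 + 7 + 11 + 22 + 35 = 78

78


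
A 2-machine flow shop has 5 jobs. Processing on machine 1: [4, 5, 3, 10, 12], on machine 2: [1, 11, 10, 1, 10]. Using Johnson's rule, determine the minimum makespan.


Apply Johnson's rule:
  Group 1 (a <= b): [(3, 3, 10), (2, 5, 11)]
  Group 2 (a > b): [(5, 12, 10), (1, 4, 1), (4, 10, 1)]
Optimal job order: [3, 2, 5, 1, 4]
Schedule:
  Job 3: M1 done at 3, M2 done at 13
  Job 2: M1 done at 8, M2 done at 24
  Job 5: M1 done at 20, M2 done at 34
  Job 1: M1 done at 24, M2 done at 35
  Job 4: M1 done at 34, M2 done at 36
Makespan = 36

36


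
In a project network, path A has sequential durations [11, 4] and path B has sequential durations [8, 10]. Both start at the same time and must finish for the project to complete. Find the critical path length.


Path A total = 11 + 4 = 15
Path B total = 8 + 10 = 18
Critical path = longest path = max(15, 18) = 18

18


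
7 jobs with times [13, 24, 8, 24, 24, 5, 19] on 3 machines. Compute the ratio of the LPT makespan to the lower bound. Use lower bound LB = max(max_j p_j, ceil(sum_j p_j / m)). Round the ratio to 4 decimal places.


LPT order: [24, 24, 24, 19, 13, 8, 5]
Machine loads after assignment: [43, 37, 37]
LPT makespan = 43
Lower bound = max(max_job, ceil(total/3)) = max(24, 39) = 39
Ratio = 43 / 39 = 1.1026

1.1026


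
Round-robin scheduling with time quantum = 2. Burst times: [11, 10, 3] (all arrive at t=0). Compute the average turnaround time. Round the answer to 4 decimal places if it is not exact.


Time quantum = 2
Execution trace:
  J1 runs 2 units, time = 2
  J2 runs 2 units, time = 4
  J3 runs 2 units, time = 6
  J1 runs 2 units, time = 8
  J2 runs 2 units, time = 10
  J3 runs 1 units, time = 11
  J1 runs 2 units, time = 13
  J2 runs 2 units, time = 15
  J1 runs 2 units, time = 17
  J2 runs 2 units, time = 19
  J1 runs 2 units, time = 21
  J2 runs 2 units, time = 23
  J1 runs 1 units, time = 24
Finish times: [24, 23, 11]
Average turnaround = 58/3 = 19.3333

19.3333


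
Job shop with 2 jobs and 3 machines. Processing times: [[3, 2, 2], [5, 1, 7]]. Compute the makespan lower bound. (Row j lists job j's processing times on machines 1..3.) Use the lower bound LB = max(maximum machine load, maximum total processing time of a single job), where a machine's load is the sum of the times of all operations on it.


Machine loads:
  Machine 1: 3 + 5 = 8
  Machine 2: 2 + 1 = 3
  Machine 3: 2 + 7 = 9
Max machine load = 9
Job totals:
  Job 1: 7
  Job 2: 13
Max job total = 13
Lower bound = max(9, 13) = 13

13


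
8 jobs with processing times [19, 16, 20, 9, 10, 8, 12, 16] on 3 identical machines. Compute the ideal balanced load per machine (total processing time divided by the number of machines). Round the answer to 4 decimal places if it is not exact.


Total processing time = 19 + 16 + 20 + 9 + 10 + 8 + 12 + 16 = 110
Number of machines = 3
Ideal balanced load = 110 / 3 = 36.6667

36.6667


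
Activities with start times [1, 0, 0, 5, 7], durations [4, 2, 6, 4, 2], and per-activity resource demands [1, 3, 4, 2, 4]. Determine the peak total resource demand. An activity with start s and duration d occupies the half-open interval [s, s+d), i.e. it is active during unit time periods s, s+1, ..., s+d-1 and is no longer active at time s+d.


Each activity i is active on [start_i, start_i + duration_i).
Compute total resource usage per time slot:
  t=0: active resources = [3, 4], total = 7
  t=1: active resources = [1, 3, 4], total = 8
  t=2: active resources = [1, 4], total = 5
  t=3: active resources = [1, 4], total = 5
  t=4: active resources = [1, 4], total = 5
  t=5: active resources = [4, 2], total = 6
  t=6: active resources = [2], total = 2
  t=7: active resources = [2, 4], total = 6
  t=8: active resources = [2, 4], total = 6
Peak resource demand = 8

8


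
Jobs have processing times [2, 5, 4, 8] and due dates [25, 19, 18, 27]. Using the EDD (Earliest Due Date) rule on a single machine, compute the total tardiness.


Sort by due date (EDD order): [(4, 18), (5, 19), (2, 25), (8, 27)]
Compute completion times and tardiness:
  Job 1: p=4, d=18, C=4, tardiness=max(0,4-18)=0
  Job 2: p=5, d=19, C=9, tardiness=max(0,9-19)=0
  Job 3: p=2, d=25, C=11, tardiness=max(0,11-25)=0
  Job 4: p=8, d=27, C=19, tardiness=max(0,19-27)=0
Total tardiness = 0

0


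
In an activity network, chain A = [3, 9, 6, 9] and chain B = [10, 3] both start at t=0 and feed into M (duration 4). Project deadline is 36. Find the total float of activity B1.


Forward pass: ES(B1) = sum of predecessors on chain B = 0
EF = ES + duration = 0 + 10 = 10
Backward pass: LF(M) = deadline = 36; LS(M) = 36 - 4 = 32
LF(B1) = LS(M) - sum(successors on chain B) = 32 - 3 = 29
LS = LF - duration = 29 - 10 = 19
Total float = LS - ES = 19 - 0 = 19

19


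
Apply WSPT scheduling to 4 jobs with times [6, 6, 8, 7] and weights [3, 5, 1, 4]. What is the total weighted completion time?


Compute p/w ratios and sort ascending (WSPT): [(6, 5), (7, 4), (6, 3), (8, 1)]
Compute weighted completion times:
  Job (p=6,w=5): C=6, w*C=5*6=30
  Job (p=7,w=4): C=13, w*C=4*13=52
  Job (p=6,w=3): C=19, w*C=3*19=57
  Job (p=8,w=1): C=27, w*C=1*27=27
Total weighted completion time = 166

166


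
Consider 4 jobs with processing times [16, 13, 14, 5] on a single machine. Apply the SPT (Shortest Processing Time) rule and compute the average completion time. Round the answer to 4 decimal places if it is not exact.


Sort jobs by processing time (SPT order): [5, 13, 14, 16]
Compute completion times sequentially:
  Job 1: processing = 5, completes at 5
  Job 2: processing = 13, completes at 18
  Job 3: processing = 14, completes at 32
  Job 4: processing = 16, completes at 48
Sum of completion times = 103
Average completion time = 103/4 = 25.75

25.75


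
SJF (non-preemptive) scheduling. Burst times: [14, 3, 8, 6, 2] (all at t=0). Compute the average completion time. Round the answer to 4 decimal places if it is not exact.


SJF order (ascending): [2, 3, 6, 8, 14]
Completion times:
  Job 1: burst=2, C=2
  Job 2: burst=3, C=5
  Job 3: burst=6, C=11
  Job 4: burst=8, C=19
  Job 5: burst=14, C=33
Average completion = 70/5 = 14.0

14.0


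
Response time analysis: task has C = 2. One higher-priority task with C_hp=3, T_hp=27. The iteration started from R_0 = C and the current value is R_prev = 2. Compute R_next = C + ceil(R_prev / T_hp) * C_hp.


R_next = C + ceil(R_prev / T_hp) * C_hp
ceil(2 / 27) = ceil(0.0741) = 1
Interference = 1 * 3 = 3
R_next = 2 + 3 = 5

5


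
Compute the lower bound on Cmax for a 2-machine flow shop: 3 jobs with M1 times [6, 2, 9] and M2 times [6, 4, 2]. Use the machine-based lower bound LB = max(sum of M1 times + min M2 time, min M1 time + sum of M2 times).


LB1 = sum(M1 times) + min(M2 times) = 17 + 2 = 19
LB2 = min(M1 times) + sum(M2 times) = 2 + 12 = 14
Lower bound = max(LB1, LB2) = max(19, 14) = 19

19


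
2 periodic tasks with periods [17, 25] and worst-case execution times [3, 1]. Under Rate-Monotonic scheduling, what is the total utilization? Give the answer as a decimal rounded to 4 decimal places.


Compute individual utilizations (exact fractions):
  Task 1: C/T = 3/17 (approx. 0.1765)
  Task 2: C/T = 1/25 (approx. 0.04)
Total utilization U = 3/17 + 1/25 = 92/425
Rounded to 4 decimal places: U = 0.2165
RM (Liu & Layland) bound for 2 tasks = 0.828427; compare with U = 92/425 (approx. 0.216471)
U <= bound, so schedulable by RM sufficient condition.

0.2165


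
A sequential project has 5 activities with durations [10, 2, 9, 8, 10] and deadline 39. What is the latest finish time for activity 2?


LF(activity 2) = deadline - sum of successor durations
Successors: activities 3 through 5 with durations [9, 8, 10]
Sum of successor durations = 27
LF = 39 - 27 = 12

12


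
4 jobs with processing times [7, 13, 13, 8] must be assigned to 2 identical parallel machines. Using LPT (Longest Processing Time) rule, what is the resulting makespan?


Sort jobs in decreasing order (LPT): [13, 13, 8, 7]
Assign each job to the least loaded machine:
  Machine 1: jobs [13, 8], load = 21
  Machine 2: jobs [13, 7], load = 20
Makespan = max load = 21

21


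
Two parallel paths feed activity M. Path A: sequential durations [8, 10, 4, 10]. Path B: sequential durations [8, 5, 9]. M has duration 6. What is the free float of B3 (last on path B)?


ES(B3) = sum of predecessors on chain B = 13
EF(B3) = ES + duration = 13 + 9 = 22
Successor of B3 is M. ES(M) = max(sum(A), sum(B)) = max(32, 22) = 32
Free float = ES(successor) - EF(current) = 32 - 22 = 10

10


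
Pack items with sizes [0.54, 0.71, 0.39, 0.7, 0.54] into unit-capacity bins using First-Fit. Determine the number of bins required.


Place items sequentially using First-Fit:
  Item 0.54 -> new Bin 1
  Item 0.71 -> new Bin 2
  Item 0.39 -> Bin 1 (now 0.93)
  Item 0.7 -> new Bin 3
  Item 0.54 -> new Bin 4
Total bins used = 4

4


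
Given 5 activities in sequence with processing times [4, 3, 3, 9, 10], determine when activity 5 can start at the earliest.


Activity 5 starts after activities 1 through 4 complete.
Predecessor durations: [4, 3, 3, 9]
ES = 4 + 3 + 3 + 9 = 19

19


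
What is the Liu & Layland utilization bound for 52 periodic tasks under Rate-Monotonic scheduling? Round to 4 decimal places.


Compute 2^(1/52) = 1.0134189907
Subtract 1: 1.0134189907 - 1 = 0.0134189907
Multiply by n: 52 * 0.0134189907 = 0.6977875164
Round to 4 dp: 0.6978

0.6978


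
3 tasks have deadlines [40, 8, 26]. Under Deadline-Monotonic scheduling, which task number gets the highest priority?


Sort tasks by relative deadline (ascending):
  Task 2: deadline = 8
  Task 3: deadline = 26
  Task 1: deadline = 40
Priority order (highest first): [2, 3, 1]
Highest priority task = 2

2


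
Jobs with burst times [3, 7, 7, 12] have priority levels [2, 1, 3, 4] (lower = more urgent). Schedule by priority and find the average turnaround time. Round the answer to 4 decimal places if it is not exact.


Sort by priority (ascending = highest first):
Order: [(1, 7), (2, 3), (3, 7), (4, 12)]
Completion times:
  Priority 1, burst=7, C=7
  Priority 2, burst=3, C=10
  Priority 3, burst=7, C=17
  Priority 4, burst=12, C=29
Average turnaround = 63/4 = 15.75

15.75


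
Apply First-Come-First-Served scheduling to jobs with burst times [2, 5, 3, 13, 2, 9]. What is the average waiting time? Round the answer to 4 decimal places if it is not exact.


FCFS order (as given): [2, 5, 3, 13, 2, 9]
Waiting times:
  Job 1: wait = 0
  Job 2: wait = 2
  Job 3: wait = 7
  Job 4: wait = 10
  Job 5: wait = 23
  Job 6: wait = 25
Sum of waiting times = 67
Average waiting time = 67/6 = 11.1667

11.1667


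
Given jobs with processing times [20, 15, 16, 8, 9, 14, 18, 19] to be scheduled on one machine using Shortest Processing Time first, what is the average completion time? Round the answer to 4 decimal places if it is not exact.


Sort jobs by processing time (SPT order): [8, 9, 14, 15, 16, 18, 19, 20]
Compute completion times sequentially:
  Job 1: processing = 8, completes at 8
  Job 2: processing = 9, completes at 17
  Job 3: processing = 14, completes at 31
  Job 4: processing = 15, completes at 46
  Job 5: processing = 16, completes at 62
  Job 6: processing = 18, completes at 80
  Job 7: processing = 19, completes at 99
  Job 8: processing = 20, completes at 119
Sum of completion times = 462
Average completion time = 462/8 = 57.75

57.75


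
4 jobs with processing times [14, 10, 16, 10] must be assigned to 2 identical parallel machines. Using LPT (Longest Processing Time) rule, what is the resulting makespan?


Sort jobs in decreasing order (LPT): [16, 14, 10, 10]
Assign each job to the least loaded machine:
  Machine 1: jobs [16, 10], load = 26
  Machine 2: jobs [14, 10], load = 24
Makespan = max load = 26

26


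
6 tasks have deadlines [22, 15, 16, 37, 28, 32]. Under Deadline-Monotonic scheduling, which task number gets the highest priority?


Sort tasks by relative deadline (ascending):
  Task 2: deadline = 15
  Task 3: deadline = 16
  Task 1: deadline = 22
  Task 5: deadline = 28
  Task 6: deadline = 32
  Task 4: deadline = 37
Priority order (highest first): [2, 3, 1, 5, 6, 4]
Highest priority task = 2

2


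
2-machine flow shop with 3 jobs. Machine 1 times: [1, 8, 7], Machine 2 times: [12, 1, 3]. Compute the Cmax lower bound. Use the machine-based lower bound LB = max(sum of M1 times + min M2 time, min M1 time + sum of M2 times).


LB1 = sum(M1 times) + min(M2 times) = 16 + 1 = 17
LB2 = min(M1 times) + sum(M2 times) = 1 + 16 = 17
Lower bound = max(LB1, LB2) = max(17, 17) = 17

17


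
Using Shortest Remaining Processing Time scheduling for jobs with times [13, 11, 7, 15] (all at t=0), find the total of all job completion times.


Since all jobs arrive at t=0, SRPT equals SPT ordering.
SPT order: [7, 11, 13, 15]
Completion times:
  Job 1: p=7, C=7
  Job 2: p=11, C=18
  Job 3: p=13, C=31
  Job 4: p=15, C=46
Total completion time = 7 + 18 + 31 + 46 = 102

102


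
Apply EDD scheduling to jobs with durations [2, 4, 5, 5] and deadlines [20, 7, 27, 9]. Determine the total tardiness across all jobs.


Sort by due date (EDD order): [(4, 7), (5, 9), (2, 20), (5, 27)]
Compute completion times and tardiness:
  Job 1: p=4, d=7, C=4, tardiness=max(0,4-7)=0
  Job 2: p=5, d=9, C=9, tardiness=max(0,9-9)=0
  Job 3: p=2, d=20, C=11, tardiness=max(0,11-20)=0
  Job 4: p=5, d=27, C=16, tardiness=max(0,16-27)=0
Total tardiness = 0

0


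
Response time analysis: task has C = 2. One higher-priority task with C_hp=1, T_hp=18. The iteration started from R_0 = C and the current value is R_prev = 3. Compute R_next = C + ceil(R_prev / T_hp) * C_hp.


R_next = C + ceil(R_prev / T_hp) * C_hp
ceil(3 / 18) = ceil(0.1667) = 1
Interference = 1 * 1 = 1
R_next = 2 + 1 = 3
R_next = R_prev, so the iteration has converged (response time = 3).

3


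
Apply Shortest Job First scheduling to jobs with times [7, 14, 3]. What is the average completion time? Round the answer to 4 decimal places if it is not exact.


SJF order (ascending): [3, 7, 14]
Completion times:
  Job 1: burst=3, C=3
  Job 2: burst=7, C=10
  Job 3: burst=14, C=24
Average completion = 37/3 = 12.3333

12.3333


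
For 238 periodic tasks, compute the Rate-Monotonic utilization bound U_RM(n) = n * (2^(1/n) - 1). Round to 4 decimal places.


Compute 2^(1/238) = 1.0029166282
Subtract 1: 1.0029166282 - 1 = 0.0029166282
Multiply by n: 238 * 0.0029166282 = 0.6941575116
Round to 4 dp: 0.6942

0.6942


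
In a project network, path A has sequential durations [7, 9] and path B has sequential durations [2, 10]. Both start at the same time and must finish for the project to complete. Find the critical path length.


Path A total = 7 + 9 = 16
Path B total = 2 + 10 = 12
Critical path = longest path = max(16, 12) = 16

16


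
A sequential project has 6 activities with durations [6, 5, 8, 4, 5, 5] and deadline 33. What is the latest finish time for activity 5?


LF(activity 5) = deadline - sum of successor durations
Successors: activities 6 through 6 with durations [5]
Sum of successor durations = 5
LF = 33 - 5 = 28

28


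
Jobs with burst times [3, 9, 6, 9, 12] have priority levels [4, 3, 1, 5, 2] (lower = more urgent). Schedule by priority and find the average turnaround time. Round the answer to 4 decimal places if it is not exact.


Sort by priority (ascending = highest first):
Order: [(1, 6), (2, 12), (3, 9), (4, 3), (5, 9)]
Completion times:
  Priority 1, burst=6, C=6
  Priority 2, burst=12, C=18
  Priority 3, burst=9, C=27
  Priority 4, burst=3, C=30
  Priority 5, burst=9, C=39
Average turnaround = 120/5 = 24.0

24.0


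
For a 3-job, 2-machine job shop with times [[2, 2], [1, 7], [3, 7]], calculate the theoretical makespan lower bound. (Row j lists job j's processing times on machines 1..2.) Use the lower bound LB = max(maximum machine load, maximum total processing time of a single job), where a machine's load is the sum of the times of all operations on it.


Machine loads:
  Machine 1: 2 + 1 + 3 = 6
  Machine 2: 2 + 7 + 7 = 16
Max machine load = 16
Job totals:
  Job 1: 4
  Job 2: 8
  Job 3: 10
Max job total = 10
Lower bound = max(16, 10) = 16

16


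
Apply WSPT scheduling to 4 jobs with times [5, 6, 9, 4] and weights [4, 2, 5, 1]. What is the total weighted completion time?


Compute p/w ratios and sort ascending (WSPT): [(5, 4), (9, 5), (6, 2), (4, 1)]
Compute weighted completion times:
  Job (p=5,w=4): C=5, w*C=4*5=20
  Job (p=9,w=5): C=14, w*C=5*14=70
  Job (p=6,w=2): C=20, w*C=2*20=40
  Job (p=4,w=1): C=24, w*C=1*24=24
Total weighted completion time = 154

154


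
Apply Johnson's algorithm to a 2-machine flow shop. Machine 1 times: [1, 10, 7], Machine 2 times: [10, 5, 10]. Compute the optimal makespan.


Apply Johnson's rule:
  Group 1 (a <= b): [(1, 1, 10), (3, 7, 10)]
  Group 2 (a > b): [(2, 10, 5)]
Optimal job order: [1, 3, 2]
Schedule:
  Job 1: M1 done at 1, M2 done at 11
  Job 3: M1 done at 8, M2 done at 21
  Job 2: M1 done at 18, M2 done at 26
Makespan = 26

26


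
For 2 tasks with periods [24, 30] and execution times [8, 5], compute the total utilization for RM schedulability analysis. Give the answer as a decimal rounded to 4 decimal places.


Compute individual utilizations (exact fractions):
  Task 1: C/T = 8/24 = 1/3 (approx. 0.3333)
  Task 2: C/T = 5/30 = 1/6 (approx. 0.1667)
Total utilization U = 1/3 + 1/6 = 1/2
Rounded to 4 decimal places: U = 0.5000
RM (Liu & Layland) bound for 2 tasks = 0.828427; compare with U = 1/2 (approx. 0.500000)
U <= bound, so schedulable by RM sufficient condition.

0.5000


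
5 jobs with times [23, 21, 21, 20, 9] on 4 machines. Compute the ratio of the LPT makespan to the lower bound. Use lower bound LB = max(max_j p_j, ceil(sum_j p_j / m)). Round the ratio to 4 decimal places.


LPT order: [23, 21, 21, 20, 9]
Machine loads after assignment: [23, 21, 21, 29]
LPT makespan = 29
Lower bound = max(max_job, ceil(total/4)) = max(23, 24) = 24
Ratio = 29 / 24 = 1.2083

1.2083


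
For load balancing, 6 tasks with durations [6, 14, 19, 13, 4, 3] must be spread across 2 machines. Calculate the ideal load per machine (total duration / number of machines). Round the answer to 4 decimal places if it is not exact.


Total processing time = 6 + 14 + 19 + 13 + 4 + 3 = 59
Number of machines = 2
Ideal balanced load = 59 / 2 = 29.5

29.5


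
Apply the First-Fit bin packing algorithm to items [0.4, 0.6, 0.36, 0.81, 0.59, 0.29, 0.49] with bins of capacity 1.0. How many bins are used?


Place items sequentially using First-Fit:
  Item 0.4 -> new Bin 1
  Item 0.6 -> Bin 1 (now 1.0)
  Item 0.36 -> new Bin 2
  Item 0.81 -> new Bin 3
  Item 0.59 -> Bin 2 (now 0.95)
  Item 0.29 -> new Bin 4
  Item 0.49 -> Bin 4 (now 0.78)
Total bins used = 4

4


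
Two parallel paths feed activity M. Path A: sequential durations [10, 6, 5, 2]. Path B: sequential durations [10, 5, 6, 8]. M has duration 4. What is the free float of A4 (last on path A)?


ES(A4) = sum of predecessors on chain A = 21
EF(A4) = ES + duration = 21 + 2 = 23
Successor of A4 is M. ES(M) = max(sum(A), sum(B)) = max(23, 29) = 29
Free float = ES(successor) - EF(current) = 29 - 23 = 6

6


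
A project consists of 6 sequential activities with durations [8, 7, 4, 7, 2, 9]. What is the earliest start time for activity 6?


Activity 6 starts after activities 1 through 5 complete.
Predecessor durations: [8, 7, 4, 7, 2]
ES = 8 + 7 + 4 + 7 + 2 = 28

28


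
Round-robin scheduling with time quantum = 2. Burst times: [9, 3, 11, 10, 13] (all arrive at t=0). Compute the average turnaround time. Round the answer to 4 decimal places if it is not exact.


Time quantum = 2
Execution trace:
  J1 runs 2 units, time = 2
  J2 runs 2 units, time = 4
  J3 runs 2 units, time = 6
  J4 runs 2 units, time = 8
  J5 runs 2 units, time = 10
  J1 runs 2 units, time = 12
  J2 runs 1 units, time = 13
  J3 runs 2 units, time = 15
  J4 runs 2 units, time = 17
  J5 runs 2 units, time = 19
  J1 runs 2 units, time = 21
  J3 runs 2 units, time = 23
  J4 runs 2 units, time = 25
  J5 runs 2 units, time = 27
  J1 runs 2 units, time = 29
  J3 runs 2 units, time = 31
  J4 runs 2 units, time = 33
  J5 runs 2 units, time = 35
  J1 runs 1 units, time = 36
  J3 runs 2 units, time = 38
  J4 runs 2 units, time = 40
  J5 runs 2 units, time = 42
  J3 runs 1 units, time = 43
  J5 runs 2 units, time = 45
  J5 runs 1 units, time = 46
Finish times: [36, 13, 43, 40, 46]
Average turnaround = 178/5 = 35.6

35.6


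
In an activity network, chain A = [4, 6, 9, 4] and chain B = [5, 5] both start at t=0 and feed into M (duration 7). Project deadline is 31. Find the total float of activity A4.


Forward pass: ES(A4) = sum of predecessors on chain A = 19
EF = ES + duration = 19 + 4 = 23
Backward pass: LF(M) = deadline = 31; LS(M) = 31 - 7 = 24
LF(A4) = LS(M) - sum(successors on chain A) = 24 - 0 = 24
LS = LF - duration = 24 - 4 = 20
Total float = LS - ES = 20 - 19 = 1

1


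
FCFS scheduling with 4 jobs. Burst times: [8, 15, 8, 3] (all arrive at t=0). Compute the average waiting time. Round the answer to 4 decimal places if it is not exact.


FCFS order (as given): [8, 15, 8, 3]
Waiting times:
  Job 1: wait = 0
  Job 2: wait = 8
  Job 3: wait = 23
  Job 4: wait = 31
Sum of waiting times = 62
Average waiting time = 62/4 = 15.5

15.5


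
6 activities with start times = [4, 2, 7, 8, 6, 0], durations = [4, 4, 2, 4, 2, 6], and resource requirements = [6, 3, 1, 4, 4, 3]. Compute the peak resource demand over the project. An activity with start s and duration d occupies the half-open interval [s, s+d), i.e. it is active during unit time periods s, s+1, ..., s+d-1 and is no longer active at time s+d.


Each activity i is active on [start_i, start_i + duration_i).
Compute total resource usage per time slot:
  t=0: active resources = [3], total = 3
  t=1: active resources = [3], total = 3
  t=2: active resources = [3, 3], total = 6
  t=3: active resources = [3, 3], total = 6
  t=4: active resources = [6, 3, 3], total = 12
  t=5: active resources = [6, 3, 3], total = 12
  t=6: active resources = [6, 4], total = 10
  t=7: active resources = [6, 1, 4], total = 11
  t=8: active resources = [1, 4], total = 5
  t=9: active resources = [4], total = 4
  t=10: active resources = [4], total = 4
  t=11: active resources = [4], total = 4
Peak resource demand = 12

12


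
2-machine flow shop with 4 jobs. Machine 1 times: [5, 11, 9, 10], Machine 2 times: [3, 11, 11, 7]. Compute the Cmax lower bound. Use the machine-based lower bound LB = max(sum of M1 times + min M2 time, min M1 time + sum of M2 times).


LB1 = sum(M1 times) + min(M2 times) = 35 + 3 = 38
LB2 = min(M1 times) + sum(M2 times) = 5 + 32 = 37
Lower bound = max(LB1, LB2) = max(38, 37) = 38

38


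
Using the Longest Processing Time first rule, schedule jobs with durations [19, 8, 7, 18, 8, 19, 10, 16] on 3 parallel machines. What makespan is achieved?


Sort jobs in decreasing order (LPT): [19, 19, 18, 16, 10, 8, 8, 7]
Assign each job to the least loaded machine:
  Machine 1: jobs [19, 10, 7], load = 36
  Machine 2: jobs [19, 8, 8], load = 35
  Machine 3: jobs [18, 16], load = 34
Makespan = max load = 36

36


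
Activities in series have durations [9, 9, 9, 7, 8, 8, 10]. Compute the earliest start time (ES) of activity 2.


Activity 2 starts after activities 1 through 1 complete.
Predecessor durations: [9]
ES = 9 = 9

9


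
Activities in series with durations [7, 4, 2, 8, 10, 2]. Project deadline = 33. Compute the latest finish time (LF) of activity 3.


LF(activity 3) = deadline - sum of successor durations
Successors: activities 4 through 6 with durations [8, 10, 2]
Sum of successor durations = 20
LF = 33 - 20 = 13

13


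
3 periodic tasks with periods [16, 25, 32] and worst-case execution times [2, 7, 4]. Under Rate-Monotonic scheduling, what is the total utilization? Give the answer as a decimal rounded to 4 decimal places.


Compute individual utilizations (exact fractions):
  Task 1: C/T = 2/16 = 1/8 (approx. 0.125)
  Task 2: C/T = 7/25 (approx. 0.28)
  Task 3: C/T = 4/32 = 1/8 (approx. 0.125)
Total utilization U = 1/8 + 7/25 + 1/8 = 53/100
Rounded to 4 decimal places: U = 0.5300
RM (Liu & Layland) bound for 3 tasks = 0.779763; compare with U = 53/100 (approx. 0.530000)
U <= bound, so schedulable by RM sufficient condition.

0.5300


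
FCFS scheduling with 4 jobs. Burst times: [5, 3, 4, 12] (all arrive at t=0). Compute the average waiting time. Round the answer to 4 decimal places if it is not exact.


FCFS order (as given): [5, 3, 4, 12]
Waiting times:
  Job 1: wait = 0
  Job 2: wait = 5
  Job 3: wait = 8
  Job 4: wait = 12
Sum of waiting times = 25
Average waiting time = 25/4 = 6.25

6.25


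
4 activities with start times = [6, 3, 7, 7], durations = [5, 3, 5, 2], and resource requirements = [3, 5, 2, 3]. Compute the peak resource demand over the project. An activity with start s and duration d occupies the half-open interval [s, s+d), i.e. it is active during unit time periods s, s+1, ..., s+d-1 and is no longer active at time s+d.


Each activity i is active on [start_i, start_i + duration_i).
Compute total resource usage per time slot:
  t=0: active resources = [], total = 0
  t=1: active resources = [], total = 0
  t=2: active resources = [], total = 0
  t=3: active resources = [5], total = 5
  t=4: active resources = [5], total = 5
  t=5: active resources = [5], total = 5
  t=6: active resources = [3], total = 3
  t=7: active resources = [3, 2, 3], total = 8
  t=8: active resources = [3, 2, 3], total = 8
  t=9: active resources = [3, 2], total = 5
  t=10: active resources = [3, 2], total = 5
  t=11: active resources = [2], total = 2
Peak resource demand = 8

8


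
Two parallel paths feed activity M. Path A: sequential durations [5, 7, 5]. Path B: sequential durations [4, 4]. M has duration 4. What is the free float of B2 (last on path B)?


ES(B2) = sum of predecessors on chain B = 4
EF(B2) = ES + duration = 4 + 4 = 8
Successor of B2 is M. ES(M) = max(sum(A), sum(B)) = max(17, 8) = 17
Free float = ES(successor) - EF(current) = 17 - 8 = 9

9


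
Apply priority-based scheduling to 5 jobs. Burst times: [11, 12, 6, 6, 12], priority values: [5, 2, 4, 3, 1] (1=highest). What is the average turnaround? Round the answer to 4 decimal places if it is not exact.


Sort by priority (ascending = highest first):
Order: [(1, 12), (2, 12), (3, 6), (4, 6), (5, 11)]
Completion times:
  Priority 1, burst=12, C=12
  Priority 2, burst=12, C=24
  Priority 3, burst=6, C=30
  Priority 4, burst=6, C=36
  Priority 5, burst=11, C=47
Average turnaround = 149/5 = 29.8

29.8


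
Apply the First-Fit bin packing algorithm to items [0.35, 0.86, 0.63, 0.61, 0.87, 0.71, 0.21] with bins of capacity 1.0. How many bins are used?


Place items sequentially using First-Fit:
  Item 0.35 -> new Bin 1
  Item 0.86 -> new Bin 2
  Item 0.63 -> Bin 1 (now 0.98)
  Item 0.61 -> new Bin 3
  Item 0.87 -> new Bin 4
  Item 0.71 -> new Bin 5
  Item 0.21 -> Bin 3 (now 0.82)
Total bins used = 5

5


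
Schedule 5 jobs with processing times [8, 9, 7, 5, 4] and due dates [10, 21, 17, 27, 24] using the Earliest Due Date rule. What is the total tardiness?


Sort by due date (EDD order): [(8, 10), (7, 17), (9, 21), (4, 24), (5, 27)]
Compute completion times and tardiness:
  Job 1: p=8, d=10, C=8, tardiness=max(0,8-10)=0
  Job 2: p=7, d=17, C=15, tardiness=max(0,15-17)=0
  Job 3: p=9, d=21, C=24, tardiness=max(0,24-21)=3
  Job 4: p=4, d=24, C=28, tardiness=max(0,28-24)=4
  Job 5: p=5, d=27, C=33, tardiness=max(0,33-27)=6
Total tardiness = 13

13
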